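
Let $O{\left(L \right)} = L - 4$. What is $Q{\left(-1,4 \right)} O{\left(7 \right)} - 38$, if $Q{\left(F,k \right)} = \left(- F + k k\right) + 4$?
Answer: $25$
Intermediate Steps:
$O{\left(L \right)} = -4 + L$
$Q{\left(F,k \right)} = 4 + k^{2} - F$ ($Q{\left(F,k \right)} = \left(- F + k^{2}\right) + 4 = \left(k^{2} - F\right) + 4 = 4 + k^{2} - F$)
$Q{\left(-1,4 \right)} O{\left(7 \right)} - 38 = \left(4 + 4^{2} - -1\right) \left(-4 + 7\right) - 38 = \left(4 + 16 + 1\right) 3 - 38 = 21 \cdot 3 - 38 = 63 - 38 = 25$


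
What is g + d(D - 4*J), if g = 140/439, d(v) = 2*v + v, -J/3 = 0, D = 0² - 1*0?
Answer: 140/439 ≈ 0.31891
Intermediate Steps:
D = 0 (D = 0 + 0 = 0)
J = 0 (J = -3*0 = 0)
d(v) = 3*v
g = 140/439 (g = 140*(1/439) = 140/439 ≈ 0.31891)
g + d(D - 4*J) = 140/439 + 3*(0 - 4*0) = 140/439 + 3*(0 + 0) = 140/439 + 3*0 = 140/439 + 0 = 140/439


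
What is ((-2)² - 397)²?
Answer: 154449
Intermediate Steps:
((-2)² - 397)² = (4 - 397)² = (-393)² = 154449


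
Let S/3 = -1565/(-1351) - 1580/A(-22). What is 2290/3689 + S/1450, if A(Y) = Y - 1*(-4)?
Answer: 14242595/17697714 ≈ 0.80477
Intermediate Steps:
A(Y) = 4 + Y (A(Y) = Y + 4 = 4 + Y)
S = 1081375/4053 (S = 3*(-1565/(-1351) - 1580/(4 - 22)) = 3*(-1565*(-1/1351) - 1580/(-18)) = 3*(1565/1351 - 1580*(-1/18)) = 3*(1565/1351 + 790/9) = 3*(1081375/12159) = 1081375/4053 ≈ 266.81)
2290/3689 + S/1450 = 2290/3689 + (1081375/4053)/1450 = 2290*(1/3689) + (1081375/4053)*(1/1450) = 2290/3689 + 43255/235074 = 14242595/17697714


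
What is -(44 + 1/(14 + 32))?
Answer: -2025/46 ≈ -44.022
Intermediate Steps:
-(44 + 1/(14 + 32)) = -(44 + 1/46) = -1*2025/46 = -2025/46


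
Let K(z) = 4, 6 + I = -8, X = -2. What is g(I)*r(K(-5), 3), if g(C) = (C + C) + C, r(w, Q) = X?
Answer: 84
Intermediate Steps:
I = -14 (I = -6 - 8 = -14)
r(w, Q) = -2
g(C) = 3*C (g(C) = 2*C + C = 3*C)
g(I)*r(K(-5), 3) = (3*(-14))*(-2) = -42*(-2) = 84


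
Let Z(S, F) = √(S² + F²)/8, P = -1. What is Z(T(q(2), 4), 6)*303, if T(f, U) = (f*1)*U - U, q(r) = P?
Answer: 1515/4 ≈ 378.75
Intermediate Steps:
q(r) = -1
T(f, U) = -U + U*f (T(f, U) = f*U - U = U*f - U = -U + U*f)
Z(S, F) = √(F² + S²)/8 (Z(S, F) = √(F² + S²)*(⅛) = √(F² + S²)/8)
Z(T(q(2), 4), 6)*303 = (√(6² + (4*(-1 - 1))²)/8)*303 = (√(36 + (4*(-2))²)/8)*303 = (√(36 + (-8)²)/8)*303 = (√(36 + 64)/8)*303 = (√100/8)*303 = ((⅛)*10)*303 = (5/4)*303 = 1515/4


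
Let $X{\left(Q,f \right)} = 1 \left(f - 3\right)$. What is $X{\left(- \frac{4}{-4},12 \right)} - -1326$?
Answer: $1335$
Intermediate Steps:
$X{\left(Q,f \right)} = -3 + f$ ($X{\left(Q,f \right)} = 1 \left(-3 + f\right) = -3 + f$)
$X{\left(- \frac{4}{-4},12 \right)} - -1326 = \left(-3 + 12\right) - -1326 = 9 + 1326 = 1335$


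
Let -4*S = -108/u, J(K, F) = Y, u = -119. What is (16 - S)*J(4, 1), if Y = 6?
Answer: 11586/119 ≈ 97.361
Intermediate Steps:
J(K, F) = 6
S = -27/119 (S = -(-27)/(-119) = -(-27)*(-1)/119 = -¼*108/119 = -27/119 ≈ -0.22689)
(16 - S)*J(4, 1) = (16 - 1*(-27/119))*6 = (16 + 27/119)*6 = (1931/119)*6 = 11586/119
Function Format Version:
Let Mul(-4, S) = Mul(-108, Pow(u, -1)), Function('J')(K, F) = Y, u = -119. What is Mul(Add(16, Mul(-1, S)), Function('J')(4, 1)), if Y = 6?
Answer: Rational(11586, 119) ≈ 97.361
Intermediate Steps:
Function('J')(K, F) = 6
S = Rational(-27, 119) (S = Mul(Rational(-1, 4), Mul(-108, Pow(-119, -1))) = Mul(Rational(-1, 4), Mul(-108, Rational(-1, 119))) = Mul(Rational(-1, 4), Rational(108, 119)) = Rational(-27, 119) ≈ -0.22689)
Mul(Add(16, Mul(-1, S)), Function('J')(4, 1)) = Mul(Add(16, Mul(-1, Rational(-27, 119))), 6) = Mul(Add(16, Rational(27, 119)), 6) = Mul(Rational(1931, 119), 6) = Rational(11586, 119)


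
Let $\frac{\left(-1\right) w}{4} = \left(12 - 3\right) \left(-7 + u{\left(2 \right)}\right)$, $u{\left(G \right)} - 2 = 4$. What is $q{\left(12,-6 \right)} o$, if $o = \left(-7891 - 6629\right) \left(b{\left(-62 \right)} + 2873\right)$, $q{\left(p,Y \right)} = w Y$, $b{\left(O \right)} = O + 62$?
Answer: $9010647360$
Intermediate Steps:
$b{\left(O \right)} = 62 + O$
$u{\left(G \right)} = 6$ ($u{\left(G \right)} = 2 + 4 = 6$)
$w = 36$ ($w = - 4 \left(12 - 3\right) \left(-7 + 6\right) = - 4 \cdot 9 \left(-1\right) = \left(-4\right) \left(-9\right) = 36$)
$q{\left(p,Y \right)} = 36 Y$
$o = -41715960$ ($o = \left(-7891 - 6629\right) \left(\left(62 - 62\right) + 2873\right) = - 14520 \left(0 + 2873\right) = \left(-14520\right) 2873 = -41715960$)
$q{\left(12,-6 \right)} o = 36 \left(-6\right) \left(-41715960\right) = \left(-216\right) \left(-41715960\right) = 9010647360$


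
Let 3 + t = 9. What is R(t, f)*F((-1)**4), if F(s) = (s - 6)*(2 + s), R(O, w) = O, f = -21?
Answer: -90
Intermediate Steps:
t = 6 (t = -3 + 9 = 6)
F(s) = (-6 + s)*(2 + s)
R(t, f)*F((-1)**4) = 6*(-12 + ((-1)**4)**2 - 4*(-1)**4) = 6*(-12 + 1**2 - 4*1) = 6*(-12 + 1 - 4) = 6*(-15) = -90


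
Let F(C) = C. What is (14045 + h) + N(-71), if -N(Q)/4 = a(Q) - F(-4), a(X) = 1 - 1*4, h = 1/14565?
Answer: 204507166/14565 ≈ 14041.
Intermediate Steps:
h = 1/14565 ≈ 6.8658e-5
a(X) = -3 (a(X) = 1 - 4 = -3)
N(Q) = -4 (N(Q) = -4*(-3 - 1*(-4)) = -4*(-3 + 4) = -4*1 = -4)
(14045 + h) + N(-71) = (14045 + 1/14565) - 4 = 204565426/14565 - 4 = 204507166/14565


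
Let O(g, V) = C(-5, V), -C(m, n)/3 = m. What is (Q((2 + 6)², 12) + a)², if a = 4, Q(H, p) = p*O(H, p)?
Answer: 33856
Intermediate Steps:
C(m, n) = -3*m
O(g, V) = 15 (O(g, V) = -3*(-5) = 15)
Q(H, p) = 15*p (Q(H, p) = p*15 = 15*p)
(Q((2 + 6)², 12) + a)² = (15*12 + 4)² = (180 + 4)² = 184² = 33856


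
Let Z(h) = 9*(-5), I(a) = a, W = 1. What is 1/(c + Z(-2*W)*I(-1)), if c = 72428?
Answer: 1/72473 ≈ 1.3798e-5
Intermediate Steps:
Z(h) = -45
1/(c + Z(-2*W)*I(-1)) = 1/(72428 - 45*(-1)) = 1/(72428 + 45) = 1/72473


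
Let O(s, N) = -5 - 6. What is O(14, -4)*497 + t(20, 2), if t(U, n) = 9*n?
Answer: -5449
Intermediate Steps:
O(s, N) = -11
O(14, -4)*497 + t(20, 2) = -11*497 + 9*2 = -5467 + 18 = -5449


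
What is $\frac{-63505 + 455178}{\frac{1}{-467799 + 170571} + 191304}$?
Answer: $\frac{116416182444}{56860905311} \approx 2.0474$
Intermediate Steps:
$\frac{-63505 + 455178}{\frac{1}{-467799 + 170571} + 191304} = \frac{391673}{\frac{1}{-297228} + 191304} = \frac{391673}{- \frac{1}{297228} + 191304} = \frac{391673}{\frac{56860905311}{297228}} = 391673 \cdot \frac{297228}{56860905311} = \frac{116416182444}{56860905311}$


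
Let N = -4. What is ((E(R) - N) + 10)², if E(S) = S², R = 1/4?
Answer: 50625/256 ≈ 197.75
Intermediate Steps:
R = ¼ ≈ 0.25000
((E(R) - N) + 10)² = (((¼)² - 1*(-4)) + 10)² = ((1/16 + 4) + 10)² = (65/16 + 10)² = (225/16)² = 50625/256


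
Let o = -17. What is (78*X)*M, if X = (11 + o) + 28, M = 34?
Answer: 58344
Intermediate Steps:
X = 22 (X = (11 - 17) + 28 = -6 + 28 = 22)
(78*X)*M = (78*22)*34 = 1716*34 = 58344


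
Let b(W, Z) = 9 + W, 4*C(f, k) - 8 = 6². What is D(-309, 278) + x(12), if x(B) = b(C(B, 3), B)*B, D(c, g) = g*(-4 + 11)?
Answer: 2186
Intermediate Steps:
C(f, k) = 11 (C(f, k) = 2 + (¼)*6² = 2 + (¼)*36 = 2 + 9 = 11)
D(c, g) = 7*g (D(c, g) = g*7 = 7*g)
x(B) = 20*B (x(B) = (9 + 11)*B = 20*B)
D(-309, 278) + x(12) = 7*278 + 20*12 = 1946 + 240 = 2186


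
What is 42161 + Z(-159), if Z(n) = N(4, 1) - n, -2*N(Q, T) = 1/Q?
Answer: 338559/8 ≈ 42320.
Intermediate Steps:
N(Q, T) = -1/(2*Q)
Z(n) = -⅛ - n (Z(n) = -½/4 - n = -½*¼ - n = -⅛ - n)
42161 + Z(-159) = 42161 + (-⅛ - 1*(-159)) = 42161 + (-⅛ + 159) = 42161 + 1271/8 = 338559/8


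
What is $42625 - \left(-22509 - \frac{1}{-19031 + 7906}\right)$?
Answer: $\frac{724615749}{11125} \approx 65134.0$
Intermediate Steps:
$42625 - \left(-22509 - \frac{1}{-19031 + 7906}\right) = 42625 - \left(-22509 - \frac{1}{-11125}\right) = 42625 - \left(-22509 - - \frac{1}{11125}\right) = 42625 - \left(-22509 + \frac{1}{11125}\right) = 42625 - - \frac{250412624}{11125} = 42625 + \frac{250412624}{11125} = \frac{724615749}{11125}$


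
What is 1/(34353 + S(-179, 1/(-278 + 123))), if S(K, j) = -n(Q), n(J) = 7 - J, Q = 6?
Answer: 1/34352 ≈ 2.9110e-5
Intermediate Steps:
S(K, j) = -1 (S(K, j) = -(7 - 1*6) = -(7 - 6) = -1*1 = -1)
1/(34353 + S(-179, 1/(-278 + 123))) = 1/(34353 - 1) = 1/34352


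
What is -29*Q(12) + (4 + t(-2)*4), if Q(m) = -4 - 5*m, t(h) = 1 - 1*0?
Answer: 1864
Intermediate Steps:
t(h) = 1 (t(h) = 1 + 0 = 1)
-29*Q(12) + (4 + t(-2)*4) = -29*(-4 - 5*12) + (4 + 1*4) = -29*(-4 - 60) + (4 + 4) = -29*(-64) + 8 = 1856 + 8 = 1864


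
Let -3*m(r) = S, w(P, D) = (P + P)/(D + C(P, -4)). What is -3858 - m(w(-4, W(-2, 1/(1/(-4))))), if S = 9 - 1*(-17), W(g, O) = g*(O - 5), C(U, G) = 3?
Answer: -11548/3 ≈ -3849.3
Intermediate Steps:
W(g, O) = g*(-5 + O)
w(P, D) = 2*P/(3 + D) (w(P, D) = (P + P)/(D + 3) = (2*P)/(3 + D) = 2*P/(3 + D))
S = 26 (S = 9 + 17 = 26)
m(r) = -26/3 (m(r) = -⅓*26 = -26/3)
-3858 - m(w(-4, W(-2, 1/(1/(-4))))) = -3858 - 1*(-26/3) = -3858 + 26/3 = -11548/3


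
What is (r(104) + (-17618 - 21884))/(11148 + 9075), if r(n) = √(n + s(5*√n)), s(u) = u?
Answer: -39502/20223 + √(104 + 10*√26)/20223 ≈ -1.9527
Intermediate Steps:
r(n) = √(n + 5*√n)
(r(104) + (-17618 - 21884))/(11148 + 9075) = (√(104 + 5*√104) + (-17618 - 21884))/(11148 + 9075) = (√(104 + 5*(2*√26)) - 39502)/20223 = (√(104 + 10*√26) - 39502)*(1/20223) = (-39502 + √(104 + 10*√26))*(1/20223) = -39502/20223 + √(104 + 10*√26)/20223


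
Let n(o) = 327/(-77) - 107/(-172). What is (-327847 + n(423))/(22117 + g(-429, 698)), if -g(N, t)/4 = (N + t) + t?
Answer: -4342053673/241689756 ≈ -17.965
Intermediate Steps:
n(o) = -48005/13244 (n(o) = 327*(-1/77) - 107*(-1/172) = -327/77 + 107/172 = -48005/13244)
g(N, t) = -8*t - 4*N (g(N, t) = -4*((N + t) + t) = -4*(N + 2*t) = -8*t - 4*N)
(-327847 + n(423))/(22117 + g(-429, 698)) = (-327847 - 48005/13244)/(22117 + (-8*698 - 4*(-429))) = -4342053673/(13244*(22117 + (-5584 + 1716))) = -4342053673/(13244*(22117 - 3868)) = -4342053673/13244/18249 = -4342053673/13244*1/18249 = -4342053673/241689756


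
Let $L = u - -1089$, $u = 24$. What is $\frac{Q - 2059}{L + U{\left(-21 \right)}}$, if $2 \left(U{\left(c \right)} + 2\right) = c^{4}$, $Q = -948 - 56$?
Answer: $- \frac{6126}{196703} \approx -0.031143$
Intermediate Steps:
$Q = -1004$ ($Q = -948 - 56 = -1004$)
$L = 1113$ ($L = 24 - -1089 = 24 + 1089 = 1113$)
$U{\left(c \right)} = -2 + \frac{c^{4}}{2}$
$\frac{Q - 2059}{L + U{\left(-21 \right)}} = \frac{-1004 - 2059}{1113 - \left(2 - \frac{\left(-21\right)^{4}}{2}\right)} = - \frac{3063}{1113 + \left(-2 + \frac{1}{2} \cdot 194481\right)} = - \frac{3063}{1113 + \left(-2 + \frac{194481}{2}\right)} = - \frac{3063}{1113 + \frac{194477}{2}} = - \frac{3063}{\frac{196703}{2}} = \left(-3063\right) \frac{2}{196703} = - \frac{6126}{196703}$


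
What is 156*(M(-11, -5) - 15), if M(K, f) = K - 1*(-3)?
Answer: -3588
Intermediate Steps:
M(K, f) = 3 + K (M(K, f) = K + 3 = 3 + K)
156*(M(-11, -5) - 15) = 156*((3 - 11) - 15) = 156*(-8 - 15) = 156*(-23) = -3588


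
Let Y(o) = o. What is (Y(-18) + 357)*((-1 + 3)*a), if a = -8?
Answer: -5424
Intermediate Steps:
(Y(-18) + 357)*((-1 + 3)*a) = (-18 + 357)*((-1 + 3)*(-8)) = 339*(2*(-8)) = 339*(-16) = -5424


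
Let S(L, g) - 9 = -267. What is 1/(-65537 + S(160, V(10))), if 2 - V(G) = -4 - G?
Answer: -1/65795 ≈ -1.5199e-5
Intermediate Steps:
V(G) = 6 + G (V(G) = 2 - (-4 - G) = 2 + (4 + G) = 6 + G)
S(L, g) = -258 (S(L, g) = 9 - 267 = -258)
1/(-65537 + S(160, V(10))) = 1/(-65537 - 258) = 1/(-65795) = -1/65795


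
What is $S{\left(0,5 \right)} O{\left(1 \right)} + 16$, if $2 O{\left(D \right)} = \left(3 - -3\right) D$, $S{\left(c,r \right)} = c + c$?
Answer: $16$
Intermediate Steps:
$S{\left(c,r \right)} = 2 c$
$O{\left(D \right)} = 3 D$ ($O{\left(D \right)} = \frac{\left(3 - -3\right) D}{2} = \frac{\left(3 + 3\right) D}{2} = \frac{6 D}{2} = 3 D$)
$S{\left(0,5 \right)} O{\left(1 \right)} + 16 = 2 \cdot 0 \cdot 3 \cdot 1 + 16 = 0 \cdot 3 + 16 = 0 + 16 = 16$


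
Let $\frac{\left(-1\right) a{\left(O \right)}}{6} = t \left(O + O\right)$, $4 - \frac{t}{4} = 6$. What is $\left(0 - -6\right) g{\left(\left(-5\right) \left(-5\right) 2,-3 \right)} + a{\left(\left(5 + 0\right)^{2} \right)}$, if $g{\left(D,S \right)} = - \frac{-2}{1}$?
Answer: $2412$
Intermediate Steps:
$t = -8$ ($t = 16 - 24 = -8$)
$a{\left(O \right)} = 96 O$ ($a{\left(O \right)} = - 6 \left(- 8 \left(O + O\right)\right) = - 6 \left(- 8 \cdot 2 O\right) = - 6 \left(- 16 O\right) = 96 O$)
$g{\left(D,S \right)} = 2$ ($g{\left(D,S \right)} = - \left(-2\right) 1 = \left(-1\right) \left(-2\right) = 2$)
$\left(0 - -6\right) g{\left(\left(-5\right) \left(-5\right) 2,-3 \right)} + a{\left(\left(5 + 0\right)^{2} \right)} = \left(0 - -6\right) 2 + 96 \left(5 + 0\right)^{2} = \left(0 + 6\right) 2 + 96 \cdot 5^{2} = 6 \cdot 2 + 96 \cdot 25 = 12 + 2400 = 2412$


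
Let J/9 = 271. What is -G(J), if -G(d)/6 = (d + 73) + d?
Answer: 29706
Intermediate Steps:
J = 2439 (J = 9*271 = 2439)
G(d) = -438 - 12*d (G(d) = -6*((d + 73) + d) = -6*((73 + d) + d) = -6*(73 + 2*d) = -438 - 12*d)
-G(J) = -(-438 - 12*2439) = -(-438 - 29268) = -1*(-29706) = 29706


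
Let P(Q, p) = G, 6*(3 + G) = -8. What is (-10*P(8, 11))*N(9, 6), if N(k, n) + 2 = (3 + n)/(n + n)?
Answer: -325/6 ≈ -54.167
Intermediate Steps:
G = -13/3 (G = -3 + (⅙)*(-8) = -3 - 4/3 = -13/3 ≈ -4.3333)
P(Q, p) = -13/3
N(k, n) = -2 + (3 + n)/(2*n) (N(k, n) = -2 + (3 + n)/(n + n) = -2 + (3 + n)/((2*n)) = -2 + (3 + n)*(1/(2*n)) = -2 + (3 + n)/(2*n))
(-10*P(8, 11))*N(9, 6) = (-10*(-13/3))*((3/2)*(1 - 1*6)/6) = 130*((3/2)*(⅙)*(1 - 6))/3 = 130*((3/2)*(⅙)*(-5))/3 = (130/3)*(-5/4) = -325/6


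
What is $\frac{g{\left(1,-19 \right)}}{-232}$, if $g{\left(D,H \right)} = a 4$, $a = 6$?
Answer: $- \frac{3}{29} \approx -0.10345$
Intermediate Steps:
$g{\left(D,H \right)} = 24$ ($g{\left(D,H \right)} = 6 \cdot 4 = 24$)
$\frac{g{\left(1,-19 \right)}}{-232} = \frac{24}{-232} = 24 \left(- \frac{1}{232}\right) = - \frac{3}{29}$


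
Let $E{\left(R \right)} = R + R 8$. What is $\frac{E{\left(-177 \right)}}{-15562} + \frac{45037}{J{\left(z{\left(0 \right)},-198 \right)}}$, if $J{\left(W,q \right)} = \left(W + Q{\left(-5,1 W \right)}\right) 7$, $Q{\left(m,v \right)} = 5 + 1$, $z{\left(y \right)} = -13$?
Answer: $- \frac{700787737}{762538} \approx -919.02$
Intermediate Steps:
$Q{\left(m,v \right)} = 6$
$E{\left(R \right)} = 9 R$ ($E{\left(R \right)} = R + 8 R = 9 R$)
$J{\left(W,q \right)} = 42 + 7 W$ ($J{\left(W,q \right)} = \left(W + 6\right) 7 = \left(6 + W\right) 7 = 42 + 7 W$)
$\frac{E{\left(-177 \right)}}{-15562} + \frac{45037}{J{\left(z{\left(0 \right)},-198 \right)}} = \frac{9 \left(-177\right)}{-15562} + \frac{45037}{42 + 7 \left(-13\right)} = \left(-1593\right) \left(- \frac{1}{15562}\right) + \frac{45037}{42 - 91} = \frac{1593}{15562} + \frac{45037}{-49} = \frac{1593}{15562} + 45037 \left(- \frac{1}{49}\right) = \frac{1593}{15562} - \frac{45037}{49} = - \frac{700787737}{762538}$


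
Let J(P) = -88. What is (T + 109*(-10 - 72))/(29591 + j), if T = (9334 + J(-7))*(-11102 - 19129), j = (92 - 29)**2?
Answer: -69881191/8390 ≈ -8329.1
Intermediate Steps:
j = 3969 (j = 63**2 = 3969)
T = -279515826 (T = (9334 - 88)*(-11102 - 19129) = 9246*(-30231) = -279515826)
(T + 109*(-10 - 72))/(29591 + j) = (-279515826 + 109*(-10 - 72))/(29591 + 3969) = (-279515826 + 109*(-82))/33560 = (-279515826 - 8938)*(1/33560) = -279524764*1/33560 = -69881191/8390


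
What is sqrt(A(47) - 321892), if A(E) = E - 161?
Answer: I*sqrt(322006) ≈ 567.46*I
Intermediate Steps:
A(E) = -161 + E
sqrt(A(47) - 321892) = sqrt((-161 + 47) - 321892) = sqrt(-114 - 321892) = sqrt(-322006) = I*sqrt(322006)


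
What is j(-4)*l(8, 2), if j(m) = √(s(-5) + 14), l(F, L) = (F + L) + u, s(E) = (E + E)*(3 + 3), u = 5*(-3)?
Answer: -5*I*√46 ≈ -33.912*I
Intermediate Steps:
u = -15
s(E) = 12*E (s(E) = (2*E)*6 = 12*E)
l(F, L) = -15 + F + L (l(F, L) = (F + L) - 15 = -15 + F + L)
j(m) = I*√46 (j(m) = √(12*(-5) + 14) = √(-60 + 14) = √(-46) = I*√46)
j(-4)*l(8, 2) = (I*√46)*(-15 + 8 + 2) = (I*√46)*(-5) = -5*I*√46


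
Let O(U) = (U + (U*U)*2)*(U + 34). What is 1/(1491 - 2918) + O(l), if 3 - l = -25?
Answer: 141204503/1427 ≈ 98952.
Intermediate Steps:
l = 28 (l = 3 - 1*(-25) = 3 + 25 = 28)
O(U) = (34 + U)*(U + 2*U²) (O(U) = (U + U²*2)*(34 + U) = (U + 2*U²)*(34 + U) = (34 + U)*(U + 2*U²))
1/(1491 - 2918) + O(l) = 1/(1491 - 2918) + 28*(34 + 2*28² + 69*28) = 1/(-1427) + 28*(34 + 2*784 + 1932) = -1/1427 + 28*(34 + 1568 + 1932) = -1/1427 + 28*3534 = -1/1427 + 98952 = 141204503/1427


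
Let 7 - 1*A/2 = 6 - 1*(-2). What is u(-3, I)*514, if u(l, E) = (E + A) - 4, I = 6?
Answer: 0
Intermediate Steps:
A = -2 (A = 14 - 2*(6 - 1*(-2)) = 14 - 2*(6 + 2) = 14 - 2*8 = 14 - 16 = -2)
u(l, E) = -6 + E (u(l, E) = (E - 2) - 4 = (-2 + E) - 4 = -6 + E)
u(-3, I)*514 = (-6 + 6)*514 = 0*514 = 0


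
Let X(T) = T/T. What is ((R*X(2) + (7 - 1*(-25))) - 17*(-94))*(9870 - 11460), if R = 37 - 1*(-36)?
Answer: -2707770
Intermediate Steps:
X(T) = 1
R = 73 (R = 37 + 36 = 73)
((R*X(2) + (7 - 1*(-25))) - 17*(-94))*(9870 - 11460) = ((73*1 + (7 - 1*(-25))) - 17*(-94))*(9870 - 11460) = ((73 + (7 + 25)) + 1598)*(-1590) = ((73 + 32) + 1598)*(-1590) = (105 + 1598)*(-1590) = 1703*(-1590) = -2707770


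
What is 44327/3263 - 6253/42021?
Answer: 1842261328/137114523 ≈ 13.436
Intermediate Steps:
44327/3263 - 6253/42021 = 1842261328/137114523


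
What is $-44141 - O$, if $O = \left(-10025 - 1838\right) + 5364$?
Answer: $-37642$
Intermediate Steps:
$O = -6499$ ($O = -11863 + 5364 = -6499$)
$-44141 - O = -44141 - -6499 = -44141 + 6499 = -37642$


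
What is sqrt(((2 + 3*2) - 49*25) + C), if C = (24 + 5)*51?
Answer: sqrt(262) ≈ 16.186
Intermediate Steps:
C = 1479 (C = 29*51 = 1479)
sqrt(((2 + 3*2) - 49*25) + C) = sqrt(((2 + 3*2) - 49*25) + 1479) = sqrt(((2 + 6) - 1225) + 1479) = sqrt((8 - 1225) + 1479) = sqrt(-1217 + 1479) = sqrt(262)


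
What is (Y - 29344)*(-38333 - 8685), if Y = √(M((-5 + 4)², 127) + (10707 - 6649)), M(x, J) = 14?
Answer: 1379696192 - 94036*√1018 ≈ 1.3767e+9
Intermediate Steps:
Y = 2*√1018 (Y = √(14 + (10707 - 6649)) = √(14 + 4058) = √4072 = 2*√1018 ≈ 63.812)
(Y - 29344)*(-38333 - 8685) = (2*√1018 - 29344)*(-38333 - 8685) = (-29344 + 2*√1018)*(-47018) = 1379696192 - 94036*√1018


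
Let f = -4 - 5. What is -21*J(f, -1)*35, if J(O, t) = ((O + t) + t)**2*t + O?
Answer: 95550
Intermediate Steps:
f = -9
J(O, t) = O + t*(O + 2*t)**2 (J(O, t) = (O + 2*t)**2*t + O = t*(O + 2*t)**2 + O = O + t*(O + 2*t)**2)
-21*J(f, -1)*35 = -21*(-9 - (-9 + 2*(-1))**2)*35 = -21*(-9 - (-9 - 2)**2)*35 = -21*(-9 - 1*(-11)**2)*35 = -21*(-9 - 1*121)*35 = -21*(-9 - 121)*35 = -21*(-130)*35 = 2730*35 = 95550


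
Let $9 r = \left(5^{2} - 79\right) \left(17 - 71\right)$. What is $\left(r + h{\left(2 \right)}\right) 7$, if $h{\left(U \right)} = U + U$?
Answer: $2296$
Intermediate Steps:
$r = 324$ ($r = \frac{\left(5^{2} - 79\right) \left(17 - 71\right)}{9} = \frac{\left(25 - 79\right) \left(-54\right)}{9} = \frac{\left(-54\right) \left(-54\right)}{9} = \frac{1}{9} \cdot 2916 = 324$)
$h{\left(U \right)} = 2 U$
$\left(r + h{\left(2 \right)}\right) 7 = \left(324 + 2 \cdot 2\right) 7 = \left(324 + 4\right) 7 = 328 \cdot 7 = 2296$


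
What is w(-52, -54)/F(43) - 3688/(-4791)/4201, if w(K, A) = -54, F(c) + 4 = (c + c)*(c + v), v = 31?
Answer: -177233639/21334610460 ≈ -0.0083073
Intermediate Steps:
F(c) = -4 + 2*c*(31 + c) (F(c) = -4 + (c + c)*(c + 31) = -4 + (2*c)*(31 + c) = -4 + 2*c*(31 + c))
w(-52, -54)/F(43) - 3688/(-4791)/4201 = -54/(-4 + 2*43² + 62*43) - 3688/(-4791)/4201 = -54/(-4 + 2*1849 + 2666) - 3688*(-1/4791)*(1/4201) = -54/(-4 + 3698 + 2666) + (3688/4791)*(1/4201) = -54/6360 + 3688/20126991 = -54*1/6360 + 3688/20126991 = -9/1060 + 3688/20126991 = -177233639/21334610460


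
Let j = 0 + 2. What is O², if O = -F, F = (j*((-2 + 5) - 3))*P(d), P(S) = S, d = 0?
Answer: 0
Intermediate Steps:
j = 2
F = 0 (F = (2*((-2 + 5) - 3))*0 = (2*(3 - 3))*0 = (2*0)*0 = 0*0 = 0)
O = 0 (O = -1*0 = 0)
O² = 0² = 0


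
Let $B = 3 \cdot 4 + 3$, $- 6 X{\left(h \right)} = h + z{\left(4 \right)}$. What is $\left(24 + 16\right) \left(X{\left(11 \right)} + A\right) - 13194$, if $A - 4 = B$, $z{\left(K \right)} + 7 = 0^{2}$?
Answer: $- \frac{37382}{3} \approx -12461.0$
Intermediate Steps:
$z{\left(K \right)} = -7$ ($z{\left(K \right)} = -7 + 0^{2} = -7 + 0 = -7$)
$X{\left(h \right)} = \frac{7}{6} - \frac{h}{6}$ ($X{\left(h \right)} = - \frac{h - 7}{6} = - \frac{-7 + h}{6} = \frac{7}{6} - \frac{h}{6}$)
$B = 15$ ($B = 12 + 3 = 15$)
$A = 19$ ($A = 4 + 15 = 19$)
$\left(24 + 16\right) \left(X{\left(11 \right)} + A\right) - 13194 = \left(24 + 16\right) \left(\left(\frac{7}{6} - \frac{11}{6}\right) + 19\right) - 13194 = 40 \left(\left(\frac{7}{6} - \frac{11}{6}\right) + 19\right) - 13194 = 40 \left(- \frac{2}{3} + 19\right) - 13194 = 40 \cdot \frac{55}{3} - 13194 = \frac{2200}{3} - 13194 = - \frac{37382}{3}$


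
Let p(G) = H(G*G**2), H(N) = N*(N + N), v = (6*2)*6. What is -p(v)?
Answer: -278628139008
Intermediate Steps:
v = 72 (v = 12*6 = 72)
H(N) = 2*N**2 (H(N) = N*(2*N) = 2*N**2)
p(G) = 2*G**6 (p(G) = 2*(G*G**2)**2 = 2*(G**3)**2 = 2*G**6)
-p(v) = -2*72**6 = -2*139314069504 = -1*278628139008 = -278628139008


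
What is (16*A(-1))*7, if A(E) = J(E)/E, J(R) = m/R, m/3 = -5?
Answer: -1680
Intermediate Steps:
m = -15 (m = 3*(-5) = -15)
J(R) = -15/R
A(E) = -15/E² (A(E) = (-15/E)/E = -15/E²)
(16*A(-1))*7 = (16*(-15/(-1)²))*7 = (16*(-15*1))*7 = (16*(-15))*7 = -240*7 = -1680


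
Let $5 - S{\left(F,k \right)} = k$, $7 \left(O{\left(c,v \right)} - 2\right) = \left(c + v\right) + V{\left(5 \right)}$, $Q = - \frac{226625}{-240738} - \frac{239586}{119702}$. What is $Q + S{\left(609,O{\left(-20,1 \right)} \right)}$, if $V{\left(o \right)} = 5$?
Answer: $\frac{56767055831}{14408410038} \approx 3.9399$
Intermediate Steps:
$Q = - \frac{15274994359}{14408410038}$ ($Q = \left(-226625\right) \left(- \frac{1}{240738}\right) - \frac{119793}{59851} = \frac{226625}{240738} - \frac{119793}{59851} = - \frac{15274994359}{14408410038} \approx -1.0601$)
$O{\left(c,v \right)} = \frac{19}{7} + \frac{c}{7} + \frac{v}{7}$ ($O{\left(c,v \right)} = 2 + \frac{\left(c + v\right) + 5}{7} = 2 + \frac{5 + c + v}{7} = 2 + \left(\frac{5}{7} + \frac{c}{7} + \frac{v}{7}\right) = \frac{19}{7} + \frac{c}{7} + \frac{v}{7}$)
$S{\left(F,k \right)} = 5 - k$
$Q + S{\left(609,O{\left(-20,1 \right)} \right)} = - \frac{15274994359}{14408410038} - \left(- \frac{16}{7} - \frac{20}{7} + \frac{1}{7}\right) = - \frac{15274994359}{14408410038} + \left(5 - \left(\frac{19}{7} - \frac{20}{7} + \frac{1}{7}\right)\right) = - \frac{15274994359}{14408410038} + \left(5 - 0\right) = - \frac{15274994359}{14408410038} + \left(5 + 0\right) = - \frac{15274994359}{14408410038} + 5 = \frac{56767055831}{14408410038}$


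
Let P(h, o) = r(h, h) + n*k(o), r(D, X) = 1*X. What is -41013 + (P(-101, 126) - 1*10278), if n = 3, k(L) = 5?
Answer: -51377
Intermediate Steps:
r(D, X) = X
P(h, o) = 15 + h (P(h, o) = h + 3*5 = h + 15 = 15 + h)
-41013 + (P(-101, 126) - 1*10278) = -41013 + ((15 - 101) - 1*10278) = -41013 + (-86 - 10278) = -41013 - 10364 = -51377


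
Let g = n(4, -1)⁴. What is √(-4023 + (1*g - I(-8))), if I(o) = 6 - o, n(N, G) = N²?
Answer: √61499 ≈ 247.99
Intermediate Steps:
g = 65536 (g = (4²)⁴ = 16⁴ = 65536)
√(-4023 + (1*g - I(-8))) = √(-4023 + (1*65536 - (6 - 1*(-8)))) = √(-4023 + (65536 - (6 + 8))) = √(-4023 + (65536 - 1*14)) = √(-4023 + (65536 - 14)) = √(-4023 + 65522) = √61499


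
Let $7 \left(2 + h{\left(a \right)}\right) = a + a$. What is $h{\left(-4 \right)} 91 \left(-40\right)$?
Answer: $11440$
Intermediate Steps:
$h{\left(a \right)} = -2 + \frac{2 a}{7}$ ($h{\left(a \right)} = -2 + \frac{a + a}{7} = -2 + \frac{2 a}{7}$)
$h{\left(-4 \right)} 91 \left(-40\right) = \left(-2 + \frac{2}{7} \left(-4\right)\right) 91 \left(-40\right) = \left(-2 - \frac{8}{7}\right) 91 \left(-40\right) = \left(- \frac{22}{7}\right) 91 \left(-40\right) = \left(-286\right) \left(-40\right) = 11440$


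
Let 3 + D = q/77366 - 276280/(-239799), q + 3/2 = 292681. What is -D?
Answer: -71804123197/37104578868 ≈ -1.9352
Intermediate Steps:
q = 585359/2 (q = -3/2 + 292681 = 585359/2 ≈ 2.9268e+5)
D = 71804123197/37104578868 (D = -3 + ((585359/2)/77366 - 276280/(-239799)) = -3 + ((585359/2)*(1/77366) - 276280*(-1/239799)) = -3 + (585359/154732 + 276280/239799) = -3 + 183117859801/37104578868 = 71804123197/37104578868 ≈ 1.9352)
-D = -1*71804123197/37104578868 = -71804123197/37104578868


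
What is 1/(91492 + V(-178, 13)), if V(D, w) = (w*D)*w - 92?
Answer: 1/61318 ≈ 1.6308e-5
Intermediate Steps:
V(D, w) = -92 + D*w**2 (V(D, w) = (D*w)*w - 92 = D*w**2 - 92 = -92 + D*w**2)
1/(91492 + V(-178, 13)) = 1/(91492 + (-92 - 178*13**2)) = 1/(91492 + (-92 - 178*169)) = 1/(91492 + (-92 - 30082)) = 1/(91492 - 30174) = 1/61318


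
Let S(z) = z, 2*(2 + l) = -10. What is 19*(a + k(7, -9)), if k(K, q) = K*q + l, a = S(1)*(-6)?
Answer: -1444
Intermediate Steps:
l = -7 (l = -2 + (½)*(-10) = -2 - 5 = -7)
a = -6 (a = 1*(-6) = -6)
k(K, q) = -7 + K*q (k(K, q) = K*q - 7 = -7 + K*q)
19*(a + k(7, -9)) = 19*(-6 + (-7 + 7*(-9))) = 19*(-6 + (-7 - 63)) = 19*(-6 - 70) = 19*(-76) = -1444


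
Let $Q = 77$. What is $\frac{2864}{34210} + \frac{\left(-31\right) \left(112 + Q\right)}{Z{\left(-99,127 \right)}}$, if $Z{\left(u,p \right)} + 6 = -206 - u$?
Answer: $\frac{100380011}{1932865} \approx 51.933$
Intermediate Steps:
$Z{\left(u,p \right)} = -212 - u$ ($Z{\left(u,p \right)} = -6 - \left(206 + u\right) = -212 - u$)
$\frac{2864}{34210} + \frac{\left(-31\right) \left(112 + Q\right)}{Z{\left(-99,127 \right)}} = \frac{2864}{34210} + \frac{\left(-31\right) \left(112 + 77\right)}{-212 - -99} = 2864 \cdot \frac{1}{34210} + \frac{\left(-31\right) 189}{-212 + 99} = \frac{1432}{17105} - \frac{5859}{-113} = \frac{1432}{17105} - - \frac{5859}{113} = \frac{1432}{17105} + \frac{5859}{113} = \frac{100380011}{1932865}$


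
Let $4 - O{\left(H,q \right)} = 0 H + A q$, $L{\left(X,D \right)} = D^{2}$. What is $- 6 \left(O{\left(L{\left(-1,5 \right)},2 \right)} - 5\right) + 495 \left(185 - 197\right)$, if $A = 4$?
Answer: $-5886$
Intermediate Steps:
$O{\left(H,q \right)} = 4 - 4 q$ ($O{\left(H,q \right)} = 4 - \left(0 H + 4 q\right) = 4 - \left(0 + 4 q\right) = 4 - 4 q$)
$- 6 \left(O{\left(L{\left(-1,5 \right)},2 \right)} - 5\right) + 495 \left(185 - 197\right) = - 6 \left(\left(4 - 8\right) - 5\right) + 495 \left(185 - 197\right) = - 6 \left(\left(4 - 8\right) - 5\right) + 495 \left(-12\right) = - 6 \left(-4 - 5\right) - 5940 = \left(-6\right) \left(-9\right) - 5940 = 54 - 5940 = -5886$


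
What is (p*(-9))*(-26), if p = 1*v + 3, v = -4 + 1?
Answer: 0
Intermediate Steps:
v = -3
p = 0 (p = 1*(-3) + 3 = -3 + 3 = 0)
(p*(-9))*(-26) = (0*(-9))*(-26) = 0*(-26) = 0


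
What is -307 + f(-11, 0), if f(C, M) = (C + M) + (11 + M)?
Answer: -307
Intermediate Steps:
f(C, M) = 11 + C + 2*M
-307 + f(-11, 0) = -307 + (11 - 11 + 2*0) = -307 + (11 - 11 + 0) = -307 + 0 = -307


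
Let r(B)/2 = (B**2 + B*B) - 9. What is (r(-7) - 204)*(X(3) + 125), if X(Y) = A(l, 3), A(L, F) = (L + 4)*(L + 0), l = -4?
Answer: -3250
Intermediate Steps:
A(L, F) = L*(4 + L) (A(L, F) = (4 + L)*L = L*(4 + L))
r(B) = -18 + 4*B**2 (r(B) = 2*((B**2 + B*B) - 9) = 2*((B**2 + B**2) - 9) = 2*(2*B**2 - 9) = 2*(-9 + 2*B**2) = -18 + 4*B**2)
X(Y) = 0 (X(Y) = -4*(4 - 4) = -4*0 = 0)
(r(-7) - 204)*(X(3) + 125) = ((-18 + 4*(-7)**2) - 204)*(0 + 125) = ((-18 + 4*49) - 204)*125 = ((-18 + 196) - 204)*125 = (178 - 204)*125 = -26*125 = -3250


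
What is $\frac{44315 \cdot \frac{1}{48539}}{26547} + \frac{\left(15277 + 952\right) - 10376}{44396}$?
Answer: $\frac{7543937376289}{57207124325868} \approx 0.13187$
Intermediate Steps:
$\frac{44315 \cdot \frac{1}{48539}}{26547} + \frac{\left(15277 + 952\right) - 10376}{44396} = 44315 \cdot \frac{1}{48539} \cdot \frac{1}{26547} + \left(16229 - 10376\right) \frac{1}{44396} = \frac{44315}{48539} \cdot \frac{1}{26547} + 5853 \cdot \frac{1}{44396} = \frac{44315}{1288564833} + \frac{5853}{44396} = \frac{7543937376289}{57207124325868}$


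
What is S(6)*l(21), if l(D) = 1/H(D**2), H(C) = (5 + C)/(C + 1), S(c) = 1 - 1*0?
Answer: 221/223 ≈ 0.99103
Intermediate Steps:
S(c) = 1 (S(c) = 1 + 0 = 1)
H(C) = (5 + C)/(1 + C)
l(D) = (1 + D**2)/(5 + D**2) (l(D) = 1/((5 + D**2)/(1 + D**2)) = (1 + D**2)/(5 + D**2))
S(6)*l(21) = 1*((1 + 21**2)/(5 + 21**2)) = 1*((1 + 441)/(5 + 441)) = 1*(442/446) = 1*((1/446)*442) = 1*(221/223) = 221/223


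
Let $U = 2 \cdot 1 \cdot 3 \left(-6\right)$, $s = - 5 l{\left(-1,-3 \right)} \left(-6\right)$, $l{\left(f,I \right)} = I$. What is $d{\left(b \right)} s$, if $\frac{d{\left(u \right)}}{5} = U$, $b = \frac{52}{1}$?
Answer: $16200$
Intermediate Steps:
$b = 52$ ($b = 52 \cdot 1 = 52$)
$s = -90$ ($s = \left(-5\right) \left(-3\right) \left(-6\right) = 15 \left(-6\right) = -90$)
$U = -36$ ($U = 2 \cdot 3 \left(-6\right) = 6 \left(-6\right) = -36$)
$d{\left(u \right)} = -180$ ($d{\left(u \right)} = 5 \left(-36\right) = -180$)
$d{\left(b \right)} s = \left(-180\right) \left(-90\right) = 16200$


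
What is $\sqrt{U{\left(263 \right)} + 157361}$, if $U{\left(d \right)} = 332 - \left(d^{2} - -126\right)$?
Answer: $3 \sqrt{9822} \approx 297.32$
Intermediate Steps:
$U{\left(d \right)} = 206 - d^{2}$ ($U{\left(d \right)} = 332 - \left(d^{2} + 126\right) = 332 - \left(126 + d^{2}\right) = 206 - d^{2}$)
$\sqrt{U{\left(263 \right)} + 157361} = \sqrt{\left(206 - 263^{2}\right) + 157361} = \sqrt{\left(206 - 69169\right) + 157361} = \sqrt{-68963 + 157361} = \sqrt{88398} = 3 \sqrt{9822}$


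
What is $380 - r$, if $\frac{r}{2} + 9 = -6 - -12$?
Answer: $386$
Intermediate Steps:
$r = -6$ ($r = -18 + 2 \left(-6 - -12\right) = -18 + 2 \left(-6 + 12\right) = -18 + 2 \cdot 6 = -18 + 12 = -6$)
$380 - r = 380 - -6 = 380 + 6 = 386$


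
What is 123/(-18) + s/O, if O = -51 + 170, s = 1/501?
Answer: -271597/39746 ≈ -6.8333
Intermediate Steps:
s = 1/501 ≈ 0.0019960
O = 119
123/(-18) + s/O = 123/(-18) + (1/501)/119 = 123*(-1/18) + (1/501)*(1/119) = -41/6 + 1/59619 = -271597/39746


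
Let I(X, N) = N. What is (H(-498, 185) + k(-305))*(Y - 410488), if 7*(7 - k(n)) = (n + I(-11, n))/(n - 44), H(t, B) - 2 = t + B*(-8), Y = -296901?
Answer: 3403161470153/2443 ≈ 1.3930e+9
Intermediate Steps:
H(t, B) = 2 + t - 8*B (H(t, B) = 2 + (t + B*(-8)) = 2 + (t - 8*B) = 2 + t - 8*B)
k(n) = 7 - 2*n/(7*(-44 + n)) (k(n) = 7 - (n + n)/(7*(n - 44)) = 7 - 2*n/(7*(-44 + n)))
(H(-498, 185) + k(-305))*(Y - 410488) = ((2 - 498 - 8*185) + (-2156 + 47*(-305))/(7*(-44 - 305)))*(-296901 - 410488) = ((2 - 498 - 1480) + (⅐)*(-2156 - 14335)/(-349))*(-707389) = (-1976 + (⅐)*(-1/349)*(-16491))*(-707389) = (-1976 + 16491/2443)*(-707389) = -4810877/2443*(-707389) = 3403161470153/2443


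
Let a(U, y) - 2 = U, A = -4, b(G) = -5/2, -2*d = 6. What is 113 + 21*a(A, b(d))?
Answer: 71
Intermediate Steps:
d = -3 (d = -½*6 = -3)
b(G) = -5/2 (b(G) = -5*½ = -5/2)
a(U, y) = 2 + U
113 + 21*a(A, b(d)) = 113 + 21*(2 - 4) = 113 + 21*(-2) = 113 - 42 = 71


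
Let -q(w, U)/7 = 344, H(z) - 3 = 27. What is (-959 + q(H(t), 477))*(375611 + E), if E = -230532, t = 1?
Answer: -488480993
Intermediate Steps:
H(z) = 30 (H(z) = 3 + 27 = 30)
q(w, U) = -2408 (q(w, U) = -7*344 = -2408)
(-959 + q(H(t), 477))*(375611 + E) = (-959 - 2408)*(375611 - 230532) = -3367*145079 = -488480993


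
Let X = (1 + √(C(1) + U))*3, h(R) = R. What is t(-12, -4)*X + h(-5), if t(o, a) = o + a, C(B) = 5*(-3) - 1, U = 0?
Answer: -53 - 192*I ≈ -53.0 - 192.0*I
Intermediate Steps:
C(B) = -16 (C(B) = -15 - 1 = -16)
t(o, a) = a + o
X = 3 + 12*I (X = (1 + √(-16 + 0))*3 = (1 + √(-16))*3 = (1 + 4*I)*3 = 3 + 12*I ≈ 3.0 + 12.0*I)
t(-12, -4)*X + h(-5) = (-4 - 12)*(3 + 12*I) - 5 = -16*(3 + 12*I) - 5 = (-48 - 192*I) - 5 = -53 - 192*I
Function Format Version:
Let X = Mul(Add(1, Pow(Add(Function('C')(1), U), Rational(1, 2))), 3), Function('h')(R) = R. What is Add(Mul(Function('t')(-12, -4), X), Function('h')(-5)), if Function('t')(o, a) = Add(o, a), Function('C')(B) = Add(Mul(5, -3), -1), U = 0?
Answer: Add(-53, Mul(-192, I)) ≈ Add(-53.000, Mul(-192.00, I))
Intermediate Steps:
Function('C')(B) = -16 (Function('C')(B) = Add(-15, -1) = -16)
Function('t')(o, a) = Add(a, o)
X = Add(3, Mul(12, I)) (X = Mul(Add(1, Pow(Add(-16, 0), Rational(1, 2))), 3) = Mul(Add(1, Pow(-16, Rational(1, 2))), 3) = Mul(Add(1, Mul(4, I)), 3) = Add(3, Mul(12, I)) ≈ Add(3.0000, Mul(12.000, I)))
Add(Mul(Function('t')(-12, -4), X), Function('h')(-5)) = Add(Mul(Add(-4, -12), Add(3, Mul(12, I))), -5) = Add(Mul(-16, Add(3, Mul(12, I))), -5) = Add(Add(-48, Mul(-192, I)), -5) = Add(-53, Mul(-192, I))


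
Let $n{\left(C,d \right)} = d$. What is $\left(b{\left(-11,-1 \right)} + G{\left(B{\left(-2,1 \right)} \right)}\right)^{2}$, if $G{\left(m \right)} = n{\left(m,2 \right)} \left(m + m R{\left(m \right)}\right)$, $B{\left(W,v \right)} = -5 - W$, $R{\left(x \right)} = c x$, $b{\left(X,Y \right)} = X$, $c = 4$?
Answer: $3025$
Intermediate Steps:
$R{\left(x \right)} = 4 x$
$G{\left(m \right)} = 2 m + 8 m^{2}$ ($G{\left(m \right)} = 2 \left(m + m 4 m\right) = 2 \left(m + 4 m^{2}\right) = 2 m + 8 m^{2}$)
$\left(b{\left(-11,-1 \right)} + G{\left(B{\left(-2,1 \right)} \right)}\right)^{2} = \left(-11 + 2 \left(-5 - -2\right) \left(1 + 4 \left(-5 - -2\right)\right)\right)^{2} = \left(-11 + 2 \left(-5 + 2\right) \left(1 + 4 \left(-5 + 2\right)\right)\right)^{2} = \left(-11 + 2 \left(-3\right) \left(1 + 4 \left(-3\right)\right)\right)^{2} = \left(-11 + 2 \left(-3\right) \left(1 - 12\right)\right)^{2} = \left(-11 + 2 \left(-3\right) \left(-11\right)\right)^{2} = \left(-11 + 66\right)^{2} = 55^{2} = 3025$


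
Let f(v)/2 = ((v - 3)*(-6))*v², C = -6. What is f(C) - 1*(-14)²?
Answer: 3692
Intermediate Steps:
f(v) = 2*v²*(18 - 6*v) (f(v) = 2*(((v - 3)*(-6))*v²) = 2*(((-3 + v)*(-6))*v²) = 2*((18 - 6*v)*v²) = 2*(v²*(18 - 6*v)) = 2*v²*(18 - 6*v))
f(C) - 1*(-14)² = 12*(-6)²*(3 - 1*(-6)) - 1*(-14)² = 12*36*(3 + 6) - 1*196 = 12*36*9 - 196 = 3888 - 196 = 3692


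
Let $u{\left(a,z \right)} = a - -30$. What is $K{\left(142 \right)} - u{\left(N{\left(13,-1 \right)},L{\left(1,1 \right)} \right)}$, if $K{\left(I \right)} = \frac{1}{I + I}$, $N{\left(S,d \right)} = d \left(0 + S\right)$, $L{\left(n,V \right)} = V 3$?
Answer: $- \frac{4827}{284} \approx -16.996$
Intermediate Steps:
$L{\left(n,V \right)} = 3 V$
$N{\left(S,d \right)} = S d$ ($N{\left(S,d \right)} = d S = S d$)
$K{\left(I \right)} = \frac{1}{2 I}$
$u{\left(a,z \right)} = 30 + a$ ($u{\left(a,z \right)} = a + 30 = 30 + a$)
$K{\left(142 \right)} - u{\left(N{\left(13,-1 \right)},L{\left(1,1 \right)} \right)} = \frac{1}{2 \cdot 142} - \left(30 + 13 \left(-1\right)\right) = \frac{1}{2} \cdot \frac{1}{142} - \left(30 - 13\right) = \frac{1}{284} - 17 = - \frac{4827}{284}$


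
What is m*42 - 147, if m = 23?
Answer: 819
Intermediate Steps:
m*42 - 147 = 23*42 - 147 = 966 - 147 = 819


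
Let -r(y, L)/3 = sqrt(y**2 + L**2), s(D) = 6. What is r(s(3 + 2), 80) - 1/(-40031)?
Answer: 1/40031 - 6*sqrt(1609) ≈ -240.67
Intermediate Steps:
r(y, L) = -3*sqrt(L**2 + y**2) (r(y, L) = -3*sqrt(y**2 + L**2) = -3*sqrt(L**2 + y**2))
r(s(3 + 2), 80) - 1/(-40031) = -3*sqrt(80**2 + 6**2) - 1/(-40031) = -3*sqrt(6400 + 36) - 1*(-1/40031) = -6*sqrt(1609) + 1/40031 = 1/40031 - 6*sqrt(1609)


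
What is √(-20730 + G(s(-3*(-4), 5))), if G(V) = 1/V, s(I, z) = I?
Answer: I*√746277/6 ≈ 143.98*I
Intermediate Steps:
√(-20730 + G(s(-3*(-4), 5))) = √(-20730 + 1/(-3*(-4))) = √(-20730 + 1/12) = √(-248759/12) = I*√746277/6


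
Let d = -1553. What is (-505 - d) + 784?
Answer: 1832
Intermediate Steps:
(-505 - d) + 784 = (-505 - 1*(-1553)) + 784 = (-505 + 1553) + 784 = 1048 + 784 = 1832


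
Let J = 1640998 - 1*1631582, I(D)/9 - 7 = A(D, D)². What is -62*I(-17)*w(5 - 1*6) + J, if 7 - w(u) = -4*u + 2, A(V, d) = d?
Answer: -155752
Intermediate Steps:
w(u) = 5 + 4*u (w(u) = 7 - (-4*u + 2) = 7 - (2 - 4*u) = 7 + (-2 + 4*u) = 5 + 4*u)
I(D) = 63 + 9*D²
J = 9416 (J = 1640998 - 1631582 = 9416)
-62*I(-17)*w(5 - 1*6) + J = -62*(63 + 9*(-17)²)*(5 + 4*(5 - 1*6)) + 9416 = -62*(63 + 9*289)*(5 + 4*(5 - 6)) + 9416 = -62*(63 + 2601)*(5 + 4*(-1)) + 9416 = -165168*(5 - 4) + 9416 = -165168 + 9416 = -155752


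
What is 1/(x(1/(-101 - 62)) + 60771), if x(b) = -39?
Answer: 1/60732 ≈ 1.6466e-5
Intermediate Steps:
1/(x(1/(-101 - 62)) + 60771) = 1/(-39 + 60771) = 1/60732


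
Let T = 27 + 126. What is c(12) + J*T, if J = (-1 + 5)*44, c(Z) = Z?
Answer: 26940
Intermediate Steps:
J = 176 (J = 4*44 = 176)
T = 153
c(12) + J*T = 12 + 176*153 = 12 + 26928 = 26940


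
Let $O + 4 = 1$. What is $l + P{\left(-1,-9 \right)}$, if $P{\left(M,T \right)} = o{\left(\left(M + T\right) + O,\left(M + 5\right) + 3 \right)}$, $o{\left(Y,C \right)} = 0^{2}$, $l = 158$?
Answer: $158$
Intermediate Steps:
$O = -3$ ($O = -4 + 1 = -3$)
$o{\left(Y,C \right)} = 0$
$P{\left(M,T \right)} = 0$
$l + P{\left(-1,-9 \right)} = 158 + 0 = 158$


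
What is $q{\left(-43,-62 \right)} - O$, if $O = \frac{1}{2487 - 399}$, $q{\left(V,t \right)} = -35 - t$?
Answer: $\frac{56375}{2088} \approx 27.0$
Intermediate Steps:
$O = \frac{1}{2088} \approx 0.00047893$
$q{\left(-43,-62 \right)} - O = \left(-35 - -62\right) - \frac{1}{2088} = \left(-35 + 62\right) - \frac{1}{2088} = 27 - \frac{1}{2088} = \frac{56375}{2088}$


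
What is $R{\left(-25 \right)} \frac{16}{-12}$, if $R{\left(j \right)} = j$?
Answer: $\frac{100}{3} \approx 33.333$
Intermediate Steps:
$R{\left(-25 \right)} \frac{16}{-12} = - 25 \frac{16}{-12} = - 25 \cdot 16 \left(- \frac{1}{12}\right) = \left(-25\right) \left(- \frac{4}{3}\right) = \frac{100}{3}$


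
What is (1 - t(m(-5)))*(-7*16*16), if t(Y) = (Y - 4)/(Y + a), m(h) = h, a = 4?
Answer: 14336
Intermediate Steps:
t(Y) = (-4 + Y)/(4 + Y) (t(Y) = (Y - 4)/(Y + 4) = (-4 + Y)/(4 + Y))
(1 - t(m(-5)))*(-7*16*16) = (1 - (-4 - 5)/(4 - 5))*(-7*16*16) = (1 - (-9)/(-1))*(-112*16) = (1 - (-1)*(-9))*(-1792) = (1 - 1*9)*(-1792) = (1 - 9)*(-1792) = -8*(-1792) = 14336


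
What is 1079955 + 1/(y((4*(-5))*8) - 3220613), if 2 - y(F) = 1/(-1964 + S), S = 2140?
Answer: 612148232720659/566827537 ≈ 1.0800e+6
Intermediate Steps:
y(F) = 351/176 (y(F) = 2 - 1/(-1964 + 2140) = 2 - 1/176 = 351/176)
1079955 + 1/(y((4*(-5))*8) - 3220613) = 1079955 + 1/(351/176 - 3220613) = 1079955 + 1/(-566827537/176) = 1079955 - 176/566827537 = 612148232720659/566827537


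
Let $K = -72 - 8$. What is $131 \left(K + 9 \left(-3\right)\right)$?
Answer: $-14017$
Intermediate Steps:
$K = -80$ ($K = -72 - 8 = -80$)
$131 \left(K + 9 \left(-3\right)\right) = 131 \left(-80 + 9 \left(-3\right)\right) = 131 \left(-80 - 27\right) = 131 \left(-107\right) = -14017$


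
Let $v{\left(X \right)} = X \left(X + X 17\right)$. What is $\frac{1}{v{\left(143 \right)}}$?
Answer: $\frac{1}{368082} \approx 2.7168 \cdot 10^{-6}$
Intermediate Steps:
$v{\left(X \right)} = 18 X^{2}$ ($v{\left(X \right)} = X \left(X + 17 X\right) = X 18 X = 18 X^{2}$)
$\frac{1}{v{\left(143 \right)}} = \frac{1}{18 \cdot 143^{2}} = \frac{1}{18 \cdot 20449} = \frac{1}{368082}$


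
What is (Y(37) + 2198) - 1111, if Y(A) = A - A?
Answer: 1087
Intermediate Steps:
Y(A) = 0
(Y(37) + 2198) - 1111 = (0 + 2198) - 1111 = 2198 - 1111 = 1087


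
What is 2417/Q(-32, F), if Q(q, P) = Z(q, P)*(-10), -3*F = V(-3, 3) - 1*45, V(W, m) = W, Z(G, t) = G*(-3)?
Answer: -2417/960 ≈ -2.5177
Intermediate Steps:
Z(G, t) = -3*G
F = 16 (F = -(-3 - 1*45)/3 = -(-3 - 45)/3 = -⅓*(-48) = 16)
Q(q, P) = 30*q (Q(q, P) = -3*q*(-10) = 30*q)
2417/Q(-32, F) = 2417/((30*(-32))) = 2417/(-960) = 2417*(-1/960) = -2417/960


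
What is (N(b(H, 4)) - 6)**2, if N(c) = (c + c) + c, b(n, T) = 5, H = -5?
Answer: 81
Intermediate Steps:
N(c) = 3*c (N(c) = 2*c + c = 3*c)
(N(b(H, 4)) - 6)**2 = (3*5 - 6)**2 = (15 - 6)**2 = 9**2 = 81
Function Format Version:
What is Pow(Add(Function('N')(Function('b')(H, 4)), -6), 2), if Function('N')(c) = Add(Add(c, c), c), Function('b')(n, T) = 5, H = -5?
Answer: 81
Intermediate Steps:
Function('N')(c) = Mul(3, c) (Function('N')(c) = Add(Mul(2, c), c) = Mul(3, c))
Pow(Add(Function('N')(Function('b')(H, 4)), -6), 2) = Pow(Add(Mul(3, 5), -6), 2) = Pow(Add(15, -6), 2) = Pow(9, 2) = 81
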